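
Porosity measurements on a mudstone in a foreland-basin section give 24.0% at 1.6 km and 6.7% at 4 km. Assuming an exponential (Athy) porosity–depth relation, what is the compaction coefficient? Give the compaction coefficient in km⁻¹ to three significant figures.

0.532 km⁻¹

Athy: φ(z) = φ₀ e^(−kz) ⇒ φ₁/φ₂ = e^{k(z₂−z₁)} ⇒ k = ln(φ₁/φ₂)/(z₂−z₁)
k = ln(0.24/0.067) / (4 − 1.6) = ln(3.582) / 2.4 = 1.2759 / 2.4 = 0.5316 km⁻¹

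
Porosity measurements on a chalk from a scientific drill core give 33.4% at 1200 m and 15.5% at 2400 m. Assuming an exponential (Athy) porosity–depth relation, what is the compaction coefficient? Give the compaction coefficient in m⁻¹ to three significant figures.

Working in km (1 km = 1000 m; c in km⁻¹ = c in m⁻¹ × 1000):
Athy: φ(z) = φ₀ e^(−cz) ⇒ φ₁/φ₂ = e^{c(z₂−z₁)} ⇒ c = ln(φ₁/φ₂)/(z₂−z₁)
c = ln(0.334/0.155) / (2.4 − 1.2) = ln(2.155) / 1.2 = 0.7677 / 1.2 = 0.6398 km⁻¹

0.000640 m⁻¹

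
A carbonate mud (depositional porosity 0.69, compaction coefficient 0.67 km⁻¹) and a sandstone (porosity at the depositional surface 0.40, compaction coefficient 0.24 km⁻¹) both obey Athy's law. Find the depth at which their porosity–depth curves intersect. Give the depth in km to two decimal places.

1.27 km

Set phi₀ₐ e^(−kₐZ) = phi₀ᵦ e^(−kᵦZ) ⇒ ln(phi₀ₐ/phi₀ᵦ) = (kₐ − kᵦ)·Z
Z = ln(0.69/0.4) / (0.67 − 0.24) = 0.5452 / 0.43 = 1.268 km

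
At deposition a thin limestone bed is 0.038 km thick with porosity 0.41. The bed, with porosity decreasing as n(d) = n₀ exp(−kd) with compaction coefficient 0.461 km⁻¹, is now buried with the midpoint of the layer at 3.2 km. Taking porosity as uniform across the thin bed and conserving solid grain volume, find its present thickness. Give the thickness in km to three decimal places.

Porosity at 3.2 km: n = 0.41·exp(−0.461×3.2) = 0.0938
Solid-volume conservation: h(1−n) = h₀(1−n₀) ⇒ h = h₀·(1−n₀)/(1−n)
h = 0.038 × (1 − 0.41)/(1 − 0.0938) = 0.038 × 0.6511 = 0.0247 km

0.025 km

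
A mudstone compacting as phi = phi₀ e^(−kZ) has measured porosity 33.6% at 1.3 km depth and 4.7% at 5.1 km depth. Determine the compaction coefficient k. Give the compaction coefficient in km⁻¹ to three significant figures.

Athy: phi(Z) = phi₀ e^(−kZ) ⇒ phi₁/phi₂ = e^{k(Z₂−Z₁)} ⇒ k = ln(phi₁/phi₂)/(Z₂−Z₁)
k = ln(0.336/0.047) / (5.1 − 1.3) = ln(7.149) / 3.8 = 1.9670 / 3.8 = 0.5176 km⁻¹

0.518 km⁻¹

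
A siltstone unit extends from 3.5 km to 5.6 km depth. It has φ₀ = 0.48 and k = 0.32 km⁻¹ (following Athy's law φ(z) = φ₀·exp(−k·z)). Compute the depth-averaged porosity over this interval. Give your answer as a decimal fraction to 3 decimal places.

0.114

⟨φ⟩ = (1/(z₂−z₁)) ∫ φ₀ e^(−kz) dz = φ₀·(e^(−k·z₁) − e^(−k·z₂)) / (k·(z₂−z₁))
e^(−0.32×3.5) = 0.3263; e^(−0.32×5.6) = 0.1666
⟨φ⟩ = 0.48 × (0.3263 − 0.1666) / (0.32 × 2.1) = 0.48 × 0.2376 = 0.1140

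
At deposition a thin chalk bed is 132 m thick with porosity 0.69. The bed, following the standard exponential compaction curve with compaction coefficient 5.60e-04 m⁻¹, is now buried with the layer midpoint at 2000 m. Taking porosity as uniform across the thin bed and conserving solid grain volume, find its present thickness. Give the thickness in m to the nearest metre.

53 m

Working in km (1 km = 1000 m; β in km⁻¹ = β in m⁻¹ × 1000):
Porosity at 2 km: n = 0.69·exp(−0.56×2) = 0.2251
Solid-volume conservation: h(1−n) = h₀(1−n₀) ⇒ h = h₀·(1−n₀)/(1−n)
h = 0.132 × (1 − 0.69)/(1 − 0.2251) = 0.132 × 0.4001 = 0.0528 km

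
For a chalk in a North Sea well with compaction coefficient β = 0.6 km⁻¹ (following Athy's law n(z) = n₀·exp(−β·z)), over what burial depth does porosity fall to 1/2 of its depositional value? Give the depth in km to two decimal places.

n/n₀ = 1/2 ⇒ exp(−β·z) = 1/2 ⇒ z = ln(2) / β
z = 0.6931 / 0.6 = 1.155 km

1.16 km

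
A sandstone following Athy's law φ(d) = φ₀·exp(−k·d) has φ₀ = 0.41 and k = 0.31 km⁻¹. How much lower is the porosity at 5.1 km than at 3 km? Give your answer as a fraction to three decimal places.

0.077

φ(3) = 0.41·e^(−0.31×3) = 0.1618
φ(5.1) = 0.41·e^(−0.31×5.1) = 0.0844
Δφ = 0.1618 − 0.0844 = 0.0774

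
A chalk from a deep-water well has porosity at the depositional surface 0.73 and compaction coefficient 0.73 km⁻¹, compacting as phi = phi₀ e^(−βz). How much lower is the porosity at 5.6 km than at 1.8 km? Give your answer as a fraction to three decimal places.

0.184

phi(1.8) = 0.73·e^(−0.73×1.8) = 0.1962
phi(5.6) = 0.73·e^(−0.73×5.6) = 0.0122
Δphi = 0.1962 − 0.0122 = 0.1839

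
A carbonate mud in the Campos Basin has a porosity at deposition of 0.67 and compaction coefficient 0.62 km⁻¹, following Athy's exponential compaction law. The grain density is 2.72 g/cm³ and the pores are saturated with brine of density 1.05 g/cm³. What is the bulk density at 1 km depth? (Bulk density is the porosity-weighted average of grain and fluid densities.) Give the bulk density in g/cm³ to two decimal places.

Porosity at depth: φ = 0.67·exp(−0.62×1) = 0.67×0.5379 = 0.3604
Bulk density: ρ_b = (1−φ)ρ_g + φ·ρ_f = 0.6396×2.72 + 0.3604×1.05
       = 1.740 + 0.378 = 2.118 g/cm³

2.12 g/cm³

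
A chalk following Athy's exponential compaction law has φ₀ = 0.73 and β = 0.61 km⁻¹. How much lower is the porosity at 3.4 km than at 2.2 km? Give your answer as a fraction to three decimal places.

φ(2.2) = 0.73·e^(−0.61×2.2) = 0.1908
φ(3.4) = 0.73·e^(−0.61×3.4) = 0.0917
Δφ = 0.1908 − 0.0917 = 0.0990

0.099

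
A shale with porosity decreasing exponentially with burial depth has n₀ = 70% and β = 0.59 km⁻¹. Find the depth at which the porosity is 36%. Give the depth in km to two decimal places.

Invert Athy's law: z = ln(n₀/n) / β
z = ln(0.7/0.36) / 0.59 = ln(1.944) / 0.59 = 0.6650 / 0.59 = 1.127 km

1.13 km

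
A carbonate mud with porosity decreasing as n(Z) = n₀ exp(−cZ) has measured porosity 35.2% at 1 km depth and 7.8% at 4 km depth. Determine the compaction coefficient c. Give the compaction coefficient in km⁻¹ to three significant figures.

Athy: n(Z) = n₀ e^(−cZ) ⇒ n₁/n₂ = e^{c(Z₂−Z₁)} ⇒ c = ln(n₁/n₂)/(Z₂−Z₁)
c = ln(0.352/0.078) / (4 − 1) = ln(4.513) / 3 = 1.5069 / 3 = 0.5023 km⁻¹

0.502 km⁻¹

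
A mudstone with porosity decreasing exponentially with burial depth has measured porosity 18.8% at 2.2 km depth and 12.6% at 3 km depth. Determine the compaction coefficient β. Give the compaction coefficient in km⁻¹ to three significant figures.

Athy: φ(Z) = φ₀ e^(−βZ) ⇒ φ₁/φ₂ = e^{β(Z₂−Z₁)} ⇒ β = ln(φ₁/φ₂)/(Z₂−Z₁)
β = ln(0.188/0.126) / (3 − 2.2) = ln(1.492) / 0.8 = 0.4002 / 0.8 = 0.5002 km⁻¹

0.500 km⁻¹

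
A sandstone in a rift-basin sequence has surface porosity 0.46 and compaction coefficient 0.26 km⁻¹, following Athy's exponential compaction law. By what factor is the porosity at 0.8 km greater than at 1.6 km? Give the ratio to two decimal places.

1.23

n(z₁)/n(z₂) = e^(−c·z₁)/e^(−c·z₂) = e^{c(z₂−z₁)}
= exp(0.26 × 0.8) = exp(0.208) = 1.2312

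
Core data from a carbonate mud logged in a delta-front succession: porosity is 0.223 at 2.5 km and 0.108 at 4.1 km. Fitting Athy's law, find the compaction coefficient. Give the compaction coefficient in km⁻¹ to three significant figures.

0.453 km⁻¹

Athy: n(z) = n₀ e^(−cz) ⇒ n₁/n₂ = e^{c(z₂−z₁)} ⇒ c = ln(n₁/n₂)/(z₂−z₁)
c = ln(0.223/0.108) / (4.1 − 2.5) = ln(2.065) / 1.6 = 0.7250 / 1.6 = 0.4532 km⁻¹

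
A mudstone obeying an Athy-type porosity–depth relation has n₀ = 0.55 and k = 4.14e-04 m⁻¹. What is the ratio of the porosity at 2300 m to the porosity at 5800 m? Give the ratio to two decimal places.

Working in km (1 km = 1000 m; k in km⁻¹ = k in m⁻¹ × 1000):
n(d₁)/n(d₂) = e^(−k·d₁)/e^(−k·d₂) = e^{k(d₂−d₁)}
= exp(0.414 × 3.5) = exp(1.449) = 4.2589

4.26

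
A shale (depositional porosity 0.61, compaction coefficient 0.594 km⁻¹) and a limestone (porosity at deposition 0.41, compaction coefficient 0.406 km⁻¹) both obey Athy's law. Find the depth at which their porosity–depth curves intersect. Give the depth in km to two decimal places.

2.11 km

Set φ₀ₐ e^(−kₐz) = φ₀ᵦ e^(−kᵦz) ⇒ ln(φ₀ₐ/φ₀ᵦ) = (kₐ − kᵦ)·z
z = ln(0.61/0.41) / (0.594 − 0.406) = 0.3973 / 0.188 = 2.113 km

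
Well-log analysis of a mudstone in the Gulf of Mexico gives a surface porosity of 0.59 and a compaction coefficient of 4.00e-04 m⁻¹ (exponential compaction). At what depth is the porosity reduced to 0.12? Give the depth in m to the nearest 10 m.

3980 m

Working in km (1 km = 1000 m; k in km⁻¹ = k in m⁻¹ × 1000):
Invert Athy's law: d = ln(n₀/n) / k
d = ln(0.59/0.12) / 0.4 = ln(4.917) / 0.4 = 1.5926 / 0.4 = 3.982 km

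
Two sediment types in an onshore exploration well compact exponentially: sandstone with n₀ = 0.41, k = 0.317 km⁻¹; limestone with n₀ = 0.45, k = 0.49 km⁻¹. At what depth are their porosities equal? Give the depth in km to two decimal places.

Set n₀ₐ e^(−kₐd) = n₀ᵦ e^(−kᵦd) ⇒ ln(n₀ₐ/n₀ᵦ) = (kₐ − kᵦ)·d
d = ln(0.41/0.45) / (0.317 − 0.49) = -0.0931 / -0.173 = 0.538 km

0.54 km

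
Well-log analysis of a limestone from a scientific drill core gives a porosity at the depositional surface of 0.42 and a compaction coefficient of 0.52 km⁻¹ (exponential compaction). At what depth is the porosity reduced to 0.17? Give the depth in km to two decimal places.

1.74 km

Invert Athy's law: d = ln(n₀/n) / β
d = ln(0.42/0.17) / 0.52 = ln(2.471) / 0.52 = 0.9045 / 0.52 = 1.739 km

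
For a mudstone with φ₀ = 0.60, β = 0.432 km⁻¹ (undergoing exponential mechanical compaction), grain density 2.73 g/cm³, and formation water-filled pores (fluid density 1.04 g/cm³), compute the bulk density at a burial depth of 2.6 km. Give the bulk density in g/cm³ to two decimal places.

2.40 g/cm³

Porosity at depth: φ = 0.6·exp(−0.432×2.6) = 0.6×0.3252 = 0.1951
Bulk density: ρ_b = (1−φ)ρ_g + φ·ρ_f = 0.8049×2.73 + 0.1951×1.04
       = 2.197 + 0.203 = 2.400 g/cm³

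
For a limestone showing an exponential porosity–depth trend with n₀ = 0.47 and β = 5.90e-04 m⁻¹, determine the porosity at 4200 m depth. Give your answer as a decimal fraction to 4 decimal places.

Working in km (1 km = 1000 m; β in km⁻¹ = β in m⁻¹ × 1000):
n = n₀·exp(−β·d) = 0.47 × exp(−0.59 × 4.2) = 0.47 × exp(−2.478)
  = 0.47 × 0.0839 = 0.0394

0.0394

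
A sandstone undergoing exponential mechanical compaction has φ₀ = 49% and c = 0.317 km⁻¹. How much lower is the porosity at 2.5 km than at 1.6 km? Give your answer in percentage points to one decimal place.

7.3 percentage points

φ(1.6) = 0.49·e^(−0.317×1.6) = 0.2951
φ(2.5) = 0.49·e^(−0.317×2.5) = 0.2218
Δφ = 0.2951 − 0.2218 = 0.0732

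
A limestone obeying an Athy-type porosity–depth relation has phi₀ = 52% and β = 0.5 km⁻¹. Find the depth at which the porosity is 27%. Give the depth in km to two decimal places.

1.31 km

Invert Athy's law: Z = ln(phi₀/phi) / β
Z = ln(0.52/0.27) / 0.5 = ln(1.926) / 0.5 = 0.6554 / 0.5 = 1.311 km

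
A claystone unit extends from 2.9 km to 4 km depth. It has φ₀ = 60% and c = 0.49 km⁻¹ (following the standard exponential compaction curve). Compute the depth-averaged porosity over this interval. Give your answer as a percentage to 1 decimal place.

⟨φ⟩ = (1/(d₂−d₁)) ∫ φ₀ e^(−cd) dd = φ₀·(e^(−c·d₁) − e^(−c·d₂)) / (c·(d₂−d₁))
e^(−0.49×2.9) = 0.2415; e^(−0.49×4) = 0.1409
⟨φ⟩ = 0.6 × (0.2415 − 0.1409) / (0.49 × 1.1) = 0.6 × 0.1867 = 0.1120

11.2%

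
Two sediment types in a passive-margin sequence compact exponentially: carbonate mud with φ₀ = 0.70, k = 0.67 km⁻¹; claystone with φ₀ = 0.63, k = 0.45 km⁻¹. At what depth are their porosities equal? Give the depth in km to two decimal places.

Set φ₀ₐ e^(−kₐZ) = φ₀ᵦ e^(−kᵦZ) ⇒ ln(φ₀ₐ/φ₀ᵦ) = (kₐ − kᵦ)·Z
Z = ln(0.7/0.63) / (0.67 − 0.45) = 0.1054 / 0.22 = 0.479 km

0.48 km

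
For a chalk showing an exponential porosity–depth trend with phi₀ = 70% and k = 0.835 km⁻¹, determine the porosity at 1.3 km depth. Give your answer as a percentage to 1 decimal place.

phi = phi₀·exp(−k·d) = 0.7 × exp(−0.835 × 1.3) = 0.7 × exp(−1.085)
  = 0.7 × 0.3377 = 0.2364

23.6%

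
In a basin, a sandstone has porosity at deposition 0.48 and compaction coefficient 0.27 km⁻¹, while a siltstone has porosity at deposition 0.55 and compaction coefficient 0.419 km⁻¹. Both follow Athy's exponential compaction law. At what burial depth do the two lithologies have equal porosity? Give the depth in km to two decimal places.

0.91 km

Set n₀ₐ e^(−kₐz) = n₀ᵦ e^(−kᵦz) ⇒ ln(n₀ₐ/n₀ᵦ) = (kₐ − kᵦ)·z
z = ln(0.48/0.55) / (0.27 − 0.419) = -0.1361 / -0.149 = 0.914 km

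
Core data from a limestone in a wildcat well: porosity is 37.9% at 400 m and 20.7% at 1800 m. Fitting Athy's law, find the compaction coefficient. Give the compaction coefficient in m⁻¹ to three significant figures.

0.000432 m⁻¹

Working in km (1 km = 1000 m; c in km⁻¹ = c in m⁻¹ × 1000):
Athy: phi(d) = phi₀ e^(−cd) ⇒ phi₁/phi₂ = e^{c(d₂−d₁)} ⇒ c = ln(phi₁/phi₂)/(d₂−d₁)
c = ln(0.379/0.207) / (1.8 − 0.4) = ln(1.831) / 1.4 = 0.6048 / 1.4 = 0.432 km⁻¹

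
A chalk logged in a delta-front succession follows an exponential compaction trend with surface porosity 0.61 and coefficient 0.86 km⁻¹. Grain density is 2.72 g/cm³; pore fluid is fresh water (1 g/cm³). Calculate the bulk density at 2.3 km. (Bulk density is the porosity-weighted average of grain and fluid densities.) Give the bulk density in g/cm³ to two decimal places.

2.57 g/cm³

Porosity at depth: phi = 0.61·exp(−0.86×2.3) = 0.61×0.1383 = 0.0844
Bulk density: ρ_b = (1−phi)ρ_g + phi·ρ_f = 0.9156×2.72 + 0.0844×1
       = 2.490 + 0.084 = 2.575 g/cm³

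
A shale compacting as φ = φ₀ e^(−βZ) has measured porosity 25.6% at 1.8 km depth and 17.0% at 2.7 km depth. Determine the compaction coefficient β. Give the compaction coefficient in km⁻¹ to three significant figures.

0.455 km⁻¹

Athy: φ(Z) = φ₀ e^(−βZ) ⇒ φ₁/φ₂ = e^{β(Z₂−Z₁)} ⇒ β = ln(φ₁/φ₂)/(Z₂−Z₁)
β = ln(0.256/0.17) / (2.7 − 1.8) = ln(1.506) / 0.9 = 0.4094 / 0.9 = 0.4549 km⁻¹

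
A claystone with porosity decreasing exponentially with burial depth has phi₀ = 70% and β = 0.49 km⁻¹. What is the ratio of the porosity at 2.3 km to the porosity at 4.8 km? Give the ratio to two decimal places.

3.40

phi(z₁)/phi(z₂) = e^(−β·z₁)/e^(−β·z₂) = e^{β(z₂−z₁)}
= exp(0.49 × 2.5) = exp(1.225) = 3.4042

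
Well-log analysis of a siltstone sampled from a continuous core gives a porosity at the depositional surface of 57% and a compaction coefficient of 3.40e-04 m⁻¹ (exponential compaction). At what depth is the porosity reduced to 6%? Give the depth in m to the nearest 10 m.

Working in km (1 km = 1000 m; c in km⁻¹ = c in m⁻¹ × 1000):
Invert Athy's law: Z = ln(phi₀/phi) / c
Z = ln(0.57/0.06) / 0.34 = ln(9.5) / 0.34 = 2.2513 / 0.34 = 6.621 km

6620 m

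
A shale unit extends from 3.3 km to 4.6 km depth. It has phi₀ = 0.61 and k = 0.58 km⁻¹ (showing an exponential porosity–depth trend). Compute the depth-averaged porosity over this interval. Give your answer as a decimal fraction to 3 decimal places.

0.063

⟨phi⟩ = (1/(Z₂−Z₁)) ∫ phi₀ e^(−kZ) dZ = phi₀·(e^(−k·Z₁) − e^(−k·Z₂)) / (k·(Z₂−Z₁))
e^(−0.58×3.3) = 0.1475; e^(−0.58×4.6) = 0.0694
⟨phi⟩ = 0.61 × (0.1475 − 0.0694) / (0.58 × 1.3) = 0.61 × 0.1036 = 0.0632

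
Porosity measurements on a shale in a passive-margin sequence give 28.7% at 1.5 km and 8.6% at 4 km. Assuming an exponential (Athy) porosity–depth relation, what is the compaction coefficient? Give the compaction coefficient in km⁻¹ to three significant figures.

Athy: φ(Z) = φ₀ e^(−βZ) ⇒ φ₁/φ₂ = e^{β(Z₂−Z₁)} ⇒ β = ln(φ₁/φ₂)/(Z₂−Z₁)
β = ln(0.287/0.086) / (4 − 1.5) = ln(3.337) / 2.5 = 1.2051 / 2.5 = 0.4821 km⁻¹

0.482 km⁻¹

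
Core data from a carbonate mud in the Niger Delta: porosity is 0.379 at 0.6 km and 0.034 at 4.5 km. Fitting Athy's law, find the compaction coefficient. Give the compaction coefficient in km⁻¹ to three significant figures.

Athy: phi(z) = phi₀ e^(−βz) ⇒ phi₁/phi₂ = e^{β(z₂−z₁)} ⇒ β = ln(phi₁/phi₂)/(z₂−z₁)
β = ln(0.379/0.034) / (4.5 − 0.6) = ln(11.15) / 3.9 = 2.4112 / 3.9 = 0.6183 km⁻¹

0.618 km⁻¹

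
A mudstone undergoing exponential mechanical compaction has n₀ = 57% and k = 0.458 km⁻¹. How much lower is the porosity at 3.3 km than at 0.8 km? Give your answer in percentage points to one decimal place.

n(0.8) = 0.57·e^(−0.458×0.8) = 0.3951
n(3.3) = 0.57·e^(−0.458×3.3) = 0.1257
Δn = 0.3951 − 0.1257 = 0.2694

26.9 percentage points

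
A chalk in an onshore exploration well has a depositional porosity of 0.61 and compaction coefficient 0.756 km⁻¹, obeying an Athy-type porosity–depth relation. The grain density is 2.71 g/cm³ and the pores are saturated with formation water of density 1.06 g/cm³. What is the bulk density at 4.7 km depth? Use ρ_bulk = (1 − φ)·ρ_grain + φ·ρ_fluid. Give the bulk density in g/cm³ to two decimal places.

Porosity at depth: phi = 0.61·exp(−0.756×4.7) = 0.61×0.0286 = 0.0175
Bulk density: ρ_b = (1−phi)ρ_g + phi·ρ_f = 0.9825×2.71 + 0.0175×1.06
       = 2.663 + 0.019 = 2.681 g/cm³

2.68 g/cm³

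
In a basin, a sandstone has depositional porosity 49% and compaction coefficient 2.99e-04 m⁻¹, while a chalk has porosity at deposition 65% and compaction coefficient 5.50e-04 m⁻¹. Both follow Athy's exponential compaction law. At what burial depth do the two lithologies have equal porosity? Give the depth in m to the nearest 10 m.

Working in km (1 km = 1000 m; c in km⁻¹ = c in m⁻¹ × 1000):
Set φ₀ₐ e^(−cₐz) = φ₀ᵦ e^(−cᵦz) ⇒ ln(φ₀ₐ/φ₀ᵦ) = (cₐ − cᵦ)·z
z = ln(0.49/0.65) / (0.299 − 0.55) = -0.2826 / -0.251 = 1.126 km

1130 m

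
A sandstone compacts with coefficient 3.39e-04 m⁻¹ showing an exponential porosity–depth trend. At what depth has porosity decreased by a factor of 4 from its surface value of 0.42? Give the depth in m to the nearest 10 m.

4090 m

Working in km (1 km = 1000 m; k in km⁻¹ = k in m⁻¹ × 1000):
n/n₀ = 1/4 ⇒ exp(−k·d) = 1/4 ⇒ d = ln(4) / k
d = 1.3863 / 0.339 = 4.089 km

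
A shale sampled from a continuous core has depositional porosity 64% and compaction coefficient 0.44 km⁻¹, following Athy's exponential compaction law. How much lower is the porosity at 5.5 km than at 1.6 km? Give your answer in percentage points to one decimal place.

26.0 percentage points

φ(1.6) = 0.64·e^(−0.44×1.6) = 0.3165
φ(5.5) = 0.64·e^(−0.44×5.5) = 0.0569
Δφ = 0.3165 − 0.0569 = 0.2596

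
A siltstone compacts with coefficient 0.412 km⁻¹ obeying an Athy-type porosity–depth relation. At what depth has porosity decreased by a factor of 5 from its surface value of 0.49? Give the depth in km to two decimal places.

3.91 km

phi/phi₀ = 1/5 ⇒ exp(−β·d) = 1/5 ⇒ d = ln(5) / β
d = 1.6094 / 0.412 = 3.906 km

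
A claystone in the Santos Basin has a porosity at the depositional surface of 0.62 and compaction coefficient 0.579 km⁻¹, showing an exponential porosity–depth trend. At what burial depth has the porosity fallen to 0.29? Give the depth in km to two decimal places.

Invert Athy's law: d = ln(n₀/n) / k
d = ln(0.62/0.29) / 0.579 = ln(2.138) / 0.579 = 0.7598 / 0.579 = 1.312 km

1.31 km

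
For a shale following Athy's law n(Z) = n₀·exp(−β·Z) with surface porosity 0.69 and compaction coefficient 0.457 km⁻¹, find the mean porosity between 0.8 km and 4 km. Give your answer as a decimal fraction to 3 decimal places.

0.252

⟨n⟩ = (1/(Z₂−Z₁)) ∫ n₀ e^(−βZ) dZ = n₀·(e^(−β·Z₁) − e^(−β·Z₂)) / (β·(Z₂−Z₁))
e^(−0.457×0.8) = 0.6938; e^(−0.457×4) = 0.1607
⟨n⟩ = 0.69 × (0.6938 − 0.1607) / (0.457 × 3.2) = 0.69 × 0.3645 = 0.2515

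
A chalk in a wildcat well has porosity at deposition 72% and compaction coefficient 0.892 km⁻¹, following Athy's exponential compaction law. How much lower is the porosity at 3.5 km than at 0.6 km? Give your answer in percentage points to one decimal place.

39.0 percentage points

n(0.6) = 0.72·e^(−0.892×0.6) = 0.4216
n(3.5) = 0.72·e^(−0.892×3.5) = 0.0317
Δn = 0.4216 − 0.0317 = 0.3899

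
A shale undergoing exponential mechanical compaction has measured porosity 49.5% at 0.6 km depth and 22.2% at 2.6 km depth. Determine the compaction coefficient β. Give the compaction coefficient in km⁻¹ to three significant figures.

Athy: φ(d) = φ₀ e^(−βd) ⇒ φ₁/φ₂ = e^{β(d₂−d₁)} ⇒ β = ln(φ₁/φ₂)/(d₂−d₁)
β = ln(0.495/0.222) / (2.6 − 0.6) = ln(2.23) / 2 = 0.8019 / 2 = 0.4009 km⁻¹

0.401 km⁻¹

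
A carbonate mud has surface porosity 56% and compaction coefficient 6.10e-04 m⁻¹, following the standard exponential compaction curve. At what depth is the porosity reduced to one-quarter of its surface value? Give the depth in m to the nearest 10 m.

Working in km (1 km = 1000 m; β in km⁻¹ = β in m⁻¹ × 1000):
φ/φ₀ = 1/4 ⇒ exp(−β·d) = 1/4 ⇒ d = ln(4) / β
d = 1.3863 / 0.61 = 2.273 km

2270 m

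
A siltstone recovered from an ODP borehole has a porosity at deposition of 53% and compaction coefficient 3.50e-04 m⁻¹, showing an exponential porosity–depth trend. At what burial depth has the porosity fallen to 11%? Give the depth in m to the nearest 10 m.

4490 m

Working in km (1 km = 1000 m; β in km⁻¹ = β in m⁻¹ × 1000):
Invert Athy's law: d = ln(φ₀/φ) / β
d = ln(0.53/0.11) / 0.35 = ln(4.818) / 0.35 = 1.5724 / 0.35 = 4.493 km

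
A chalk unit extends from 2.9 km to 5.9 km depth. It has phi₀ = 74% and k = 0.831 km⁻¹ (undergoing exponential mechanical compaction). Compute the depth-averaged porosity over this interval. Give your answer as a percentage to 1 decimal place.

⟨phi⟩ = (1/(d₂−d₁)) ∫ phi₀ e^(−kd) dd = phi₀·(e^(−k·d₁) − e^(−k·d₂)) / (k·(d₂−d₁))
e^(−0.831×2.9) = 0.0898; e^(−0.831×5.9) = 0.0074
⟨phi⟩ = 0.74 × (0.0898 − 0.0074) / (0.831 × 3) = 0.74 × 0.0331 = 0.0245

2.4%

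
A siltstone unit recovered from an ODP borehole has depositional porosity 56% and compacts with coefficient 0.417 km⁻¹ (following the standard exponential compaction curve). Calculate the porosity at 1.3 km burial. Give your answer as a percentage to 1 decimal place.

n = n₀·exp(−k·d) = 0.56 × exp(−0.417 × 1.3) = 0.56 × exp(−0.5421)
  = 0.56 × 0.5815 = 0.3257

32.6%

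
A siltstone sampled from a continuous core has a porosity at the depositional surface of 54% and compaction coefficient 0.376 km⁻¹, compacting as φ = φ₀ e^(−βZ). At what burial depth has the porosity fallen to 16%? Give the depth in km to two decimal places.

Invert Athy's law: Z = ln(φ₀/φ) / β
Z = ln(0.54/0.16) / 0.376 = ln(3.375) / 0.376 = 1.2164 / 0.376 = 3.235 km

3.24 km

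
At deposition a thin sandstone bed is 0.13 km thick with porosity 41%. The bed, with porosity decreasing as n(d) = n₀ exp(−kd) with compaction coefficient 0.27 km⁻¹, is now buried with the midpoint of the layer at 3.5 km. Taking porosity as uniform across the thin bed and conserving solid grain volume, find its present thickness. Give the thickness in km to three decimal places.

0.091 km

Porosity at 3.5 km: n = 0.41·exp(−0.27×3.5) = 0.1594
Solid-volume conservation: h(1−n) = h₀(1−n₀) ⇒ h = h₀·(1−n₀)/(1−n)
h = 0.13 × (1 − 0.41)/(1 − 0.1594) = 0.13 × 0.7018 = 0.0912 km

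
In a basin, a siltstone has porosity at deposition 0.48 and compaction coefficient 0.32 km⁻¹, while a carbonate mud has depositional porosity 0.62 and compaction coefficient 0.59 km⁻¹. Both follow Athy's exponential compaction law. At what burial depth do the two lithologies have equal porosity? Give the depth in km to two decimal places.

0.95 km

Set n₀ₐ e^(−βₐd) = n₀ᵦ e^(−βᵦd) ⇒ ln(n₀ₐ/n₀ᵦ) = (βₐ − βᵦ)·d
d = ln(0.48/0.62) / (0.32 − 0.59) = -0.2559 / -0.27 = 0.948 km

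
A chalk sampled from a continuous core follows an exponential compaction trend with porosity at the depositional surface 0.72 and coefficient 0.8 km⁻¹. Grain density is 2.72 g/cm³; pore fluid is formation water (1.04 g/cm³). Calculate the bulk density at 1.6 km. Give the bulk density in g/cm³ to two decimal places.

2.38 g/cm³

Porosity at depth: phi = 0.72·exp(−0.8×1.6) = 0.72×0.2780 = 0.2002
Bulk density: ρ_b = (1−phi)ρ_g + phi·ρ_f = 0.7998×2.72 + 0.2002×1.04
       = 2.175 + 0.208 = 2.384 g/cm³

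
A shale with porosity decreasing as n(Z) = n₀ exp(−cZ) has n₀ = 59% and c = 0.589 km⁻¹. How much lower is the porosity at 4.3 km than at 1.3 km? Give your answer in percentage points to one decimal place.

n(1.3) = 0.59·e^(−0.589×1.3) = 0.2744
n(4.3) = 0.59·e^(−0.589×4.3) = 0.0469
Δn = 0.2744 − 0.0469 = 0.2275

22.7 percentage points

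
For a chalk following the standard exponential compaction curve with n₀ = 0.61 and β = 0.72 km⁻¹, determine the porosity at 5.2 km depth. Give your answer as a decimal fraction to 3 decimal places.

0.014

n = n₀·exp(−β·z) = 0.61 × exp(−0.72 × 5.2) = 0.61 × exp(−3.744)
  = 0.61 × 0.0237 = 0.0144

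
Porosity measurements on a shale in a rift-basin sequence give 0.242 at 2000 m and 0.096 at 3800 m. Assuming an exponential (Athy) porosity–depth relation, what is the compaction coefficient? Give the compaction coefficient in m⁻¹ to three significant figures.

Working in km (1 km = 1000 m; c in km⁻¹ = c in m⁻¹ × 1000):
Athy: φ(Z) = φ₀ e^(−cZ) ⇒ φ₁/φ₂ = e^{c(Z₂−Z₁)} ⇒ c = ln(φ₁/φ₂)/(Z₂−Z₁)
c = ln(0.242/0.096) / (3.8 − 2) = ln(2.521) / 1.8 = 0.9246 / 1.8 = 0.5137 km⁻¹

0.000514 m⁻¹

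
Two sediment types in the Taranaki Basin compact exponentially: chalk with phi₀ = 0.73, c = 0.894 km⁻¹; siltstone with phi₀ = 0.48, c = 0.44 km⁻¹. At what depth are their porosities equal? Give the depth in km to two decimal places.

0.92 km

Set phi₀ₐ e^(−cₐZ) = phi₀ᵦ e^(−cᵦZ) ⇒ ln(phi₀ₐ/phi₀ᵦ) = (cₐ − cᵦ)·Z
Z = ln(0.73/0.48) / (0.894 − 0.44) = 0.4193 / 0.454 = 0.923 km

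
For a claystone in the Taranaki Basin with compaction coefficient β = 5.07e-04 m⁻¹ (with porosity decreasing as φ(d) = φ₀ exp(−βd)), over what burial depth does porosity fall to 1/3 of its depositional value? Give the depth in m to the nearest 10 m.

2170 m

Working in km (1 km = 1000 m; β in km⁻¹ = β in m⁻¹ × 1000):
φ/φ₀ = 1/3 ⇒ exp(−β·d) = 1/3 ⇒ d = ln(3) / β
d = 1.0986 / 0.507 = 2.167 km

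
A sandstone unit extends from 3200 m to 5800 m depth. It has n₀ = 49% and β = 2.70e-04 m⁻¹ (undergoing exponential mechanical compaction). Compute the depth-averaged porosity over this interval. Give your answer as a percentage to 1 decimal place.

Working in km (1 km = 1000 m; β in km⁻¹ = β in m⁻¹ × 1000):
⟨n⟩ = (1/(Z₂−Z₁)) ∫ n₀ e^(−βZ) dZ = n₀·(e^(−β·Z₁) − e^(−β·Z₂)) / (β·(Z₂−Z₁))
e^(−0.27×3.2) = 0.4215; e^(−0.27×5.8) = 0.2089
⟨n⟩ = 0.49 × (0.4215 − 0.2089) / (0.27 × 2.6) = 0.49 × 0.3028 = 0.1484

14.8%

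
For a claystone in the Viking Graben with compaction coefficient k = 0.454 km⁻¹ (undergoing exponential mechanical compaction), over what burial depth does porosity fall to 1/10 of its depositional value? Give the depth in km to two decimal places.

5.07 km

phi/phi₀ = 1/10 ⇒ exp(−k·z) = 1/10 ⇒ z = ln(10) / k
z = 2.3026 / 0.454 = 5.072 km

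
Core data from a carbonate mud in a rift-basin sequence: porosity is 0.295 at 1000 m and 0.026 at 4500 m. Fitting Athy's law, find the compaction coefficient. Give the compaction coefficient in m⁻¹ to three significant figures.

Working in km (1 km = 1000 m; β in km⁻¹ = β in m⁻¹ × 1000):
Athy: φ(Z) = φ₀ e^(−βZ) ⇒ φ₁/φ₂ = e^{β(Z₂−Z₁)} ⇒ β = ln(φ₁/φ₂)/(Z₂−Z₁)
β = ln(0.295/0.026) / (4.5 − 1) = ln(11.35) / 3.5 = 2.4289 / 3.5 = 0.694 km⁻¹

0.000694 m⁻¹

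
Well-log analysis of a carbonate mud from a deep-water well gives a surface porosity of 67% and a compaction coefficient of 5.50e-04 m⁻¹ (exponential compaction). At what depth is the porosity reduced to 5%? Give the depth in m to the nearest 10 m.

4720 m

Working in km (1 km = 1000 m; β in km⁻¹ = β in m⁻¹ × 1000):
Invert Athy's law: d = ln(φ₀/φ) / β
d = ln(0.67/0.05) / 0.55 = ln(13.4) / 0.55 = 2.5953 / 0.55 = 4.719 km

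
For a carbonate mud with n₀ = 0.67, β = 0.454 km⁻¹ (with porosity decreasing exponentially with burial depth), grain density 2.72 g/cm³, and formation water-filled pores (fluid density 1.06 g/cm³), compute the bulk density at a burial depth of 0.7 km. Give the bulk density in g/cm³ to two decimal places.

1.91 g/cm³

Porosity at depth: n = 0.67·exp(−0.454×0.7) = 0.67×0.7277 = 0.4876
Bulk density: ρ_b = (1−n)ρ_g + n·ρ_f = 0.5124×2.72 + 0.4876×1.06
       = 1.394 + 0.517 = 1.911 g/cm³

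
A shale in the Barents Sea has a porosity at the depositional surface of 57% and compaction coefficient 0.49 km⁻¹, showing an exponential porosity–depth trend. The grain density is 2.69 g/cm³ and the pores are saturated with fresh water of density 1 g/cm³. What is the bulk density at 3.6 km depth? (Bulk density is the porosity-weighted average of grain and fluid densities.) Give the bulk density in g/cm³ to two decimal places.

Porosity at depth: φ = 0.57·exp(−0.49×3.6) = 0.57×0.1714 = 0.0977
Bulk density: ρ_b = (1−φ)ρ_g + φ·ρ_f = 0.9023×2.69 + 0.0977×1
       = 2.427 + 0.098 = 2.525 g/cm³

2.52 g/cm³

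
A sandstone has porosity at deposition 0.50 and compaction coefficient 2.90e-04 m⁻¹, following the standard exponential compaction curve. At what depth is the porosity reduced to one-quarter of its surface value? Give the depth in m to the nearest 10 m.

Working in km (1 km = 1000 m; c in km⁻¹ = c in m⁻¹ × 1000):
n/n₀ = 1/4 ⇒ exp(−c·z) = 1/4 ⇒ z = ln(4) / c
z = 1.3863 / 0.29 = 4.780 km

4780 m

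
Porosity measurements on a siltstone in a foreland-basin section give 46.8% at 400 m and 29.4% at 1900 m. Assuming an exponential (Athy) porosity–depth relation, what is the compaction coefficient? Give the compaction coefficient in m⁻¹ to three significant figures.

0.000310 m⁻¹

Working in km (1 km = 1000 m; β in km⁻¹ = β in m⁻¹ × 1000):
Athy: phi(Z) = phi₀ e^(−βZ) ⇒ phi₁/phi₂ = e^{β(Z₂−Z₁)} ⇒ β = ln(phi₁/phi₂)/(Z₂−Z₁)
β = ln(0.468/0.294) / (1.9 − 0.4) = ln(1.592) / 1.5 = 0.4649 / 1.5 = 0.3099 km⁻¹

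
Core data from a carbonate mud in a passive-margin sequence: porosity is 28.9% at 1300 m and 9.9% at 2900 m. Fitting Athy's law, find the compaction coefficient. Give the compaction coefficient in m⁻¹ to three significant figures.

Working in km (1 km = 1000 m; k in km⁻¹ = k in m⁻¹ × 1000):
Athy: phi(z) = phi₀ e^(−kz) ⇒ phi₁/phi₂ = e^{k(z₂−z₁)} ⇒ k = ln(phi₁/phi₂)/(z₂−z₁)
k = ln(0.289/0.099) / (2.9 − 1.3) = ln(2.919) / 1.6 = 1.0713 / 1.6 = 0.6696 km⁻¹

0.000670 m⁻¹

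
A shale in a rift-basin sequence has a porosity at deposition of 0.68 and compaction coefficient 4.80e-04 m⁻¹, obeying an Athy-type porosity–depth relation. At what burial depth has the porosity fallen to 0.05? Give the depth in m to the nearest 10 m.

Working in km (1 km = 1000 m; k in km⁻¹ = k in m⁻¹ × 1000):
Invert Athy's law: d = ln(φ₀/φ) / k
d = ln(0.68/0.05) / 0.48 = ln(13.6) / 0.48 = 2.6101 / 0.48 = 5.438 km

5440 m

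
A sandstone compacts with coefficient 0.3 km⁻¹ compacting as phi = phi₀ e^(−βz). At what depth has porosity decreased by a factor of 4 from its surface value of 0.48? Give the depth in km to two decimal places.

4.62 km

phi/phi₀ = 1/4 ⇒ exp(−β·z) = 1/4 ⇒ z = ln(4) / β
z = 1.3863 / 0.3 = 4.621 km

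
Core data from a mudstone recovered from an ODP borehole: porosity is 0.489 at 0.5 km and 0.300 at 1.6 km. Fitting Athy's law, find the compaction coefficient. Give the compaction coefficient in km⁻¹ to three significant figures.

Athy: n(Z) = n₀ e^(−kZ) ⇒ n₁/n₂ = e^{k(Z₂−Z₁)} ⇒ k = ln(n₁/n₂)/(Z₂−Z₁)
k = ln(0.489/0.3) / (1.6 − 0.5) = ln(1.63) / 1.1 = 0.4886 / 1.1 = 0.4442 km⁻¹

0.444 km⁻¹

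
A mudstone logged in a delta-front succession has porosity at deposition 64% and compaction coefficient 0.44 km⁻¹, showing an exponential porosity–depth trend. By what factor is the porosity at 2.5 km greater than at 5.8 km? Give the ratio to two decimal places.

phi(Z₁)/phi(Z₂) = e^(−k·Z₁)/e^(−k·Z₂) = e^{k(Z₂−Z₁)}
= exp(0.44 × 3.3) = exp(1.452) = 4.2716

4.27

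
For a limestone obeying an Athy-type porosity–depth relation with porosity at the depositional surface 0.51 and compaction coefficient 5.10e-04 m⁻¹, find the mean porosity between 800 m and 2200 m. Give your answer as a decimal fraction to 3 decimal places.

0.242

Working in km (1 km = 1000 m; β in km⁻¹ = β in m⁻¹ × 1000):
⟨phi⟩ = (1/(d₂−d₁)) ∫ phi₀ e^(−βd) dd = phi₀·(e^(−β·d₁) − e^(−β·d₂)) / (β·(d₂−d₁))
e^(−0.51×0.8) = 0.6650; e^(−0.51×2.2) = 0.3256
⟨phi⟩ = 0.51 × (0.6650 − 0.3256) / (0.51 × 1.4) = 0.51 × 0.4753 = 0.2424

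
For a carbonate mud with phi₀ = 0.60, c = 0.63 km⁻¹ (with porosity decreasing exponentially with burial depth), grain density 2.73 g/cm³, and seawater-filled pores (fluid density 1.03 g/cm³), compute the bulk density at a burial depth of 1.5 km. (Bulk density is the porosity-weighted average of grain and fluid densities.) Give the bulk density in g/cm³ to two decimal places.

2.33 g/cm³

Porosity at depth: phi = 0.6·exp(−0.63×1.5) = 0.6×0.3887 = 0.2332
Bulk density: ρ_b = (1−phi)ρ_g + phi·ρ_f = 0.7668×2.73 + 0.2332×1.03
       = 2.093 + 0.240 = 2.334 g/cm³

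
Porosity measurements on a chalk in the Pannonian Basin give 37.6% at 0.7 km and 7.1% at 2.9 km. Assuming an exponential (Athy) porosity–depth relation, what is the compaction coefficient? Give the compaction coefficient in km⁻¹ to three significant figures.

Athy: n(d) = n₀ e^(−βd) ⇒ n₁/n₂ = e^{β(d₂−d₁)} ⇒ β = ln(n₁/n₂)/(d₂−d₁)
β = ln(0.376/0.071) / (2.9 − 0.7) = ln(5.296) / 2.2 = 1.6669 / 2.2 = 0.7577 km⁻¹

0.758 km⁻¹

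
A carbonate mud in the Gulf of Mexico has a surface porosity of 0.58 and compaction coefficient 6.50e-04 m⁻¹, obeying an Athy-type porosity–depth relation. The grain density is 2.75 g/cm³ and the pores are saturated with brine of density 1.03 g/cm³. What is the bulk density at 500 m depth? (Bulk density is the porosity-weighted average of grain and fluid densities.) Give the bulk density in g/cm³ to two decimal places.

2.03 g/cm³

Working in km (1 km = 1000 m; c in km⁻¹ = c in m⁻¹ × 1000):
Porosity at depth: phi = 0.58·exp(−0.65×0.5) = 0.58×0.7225 = 0.4191
Bulk density: ρ_b = (1−phi)ρ_g + phi·ρ_f = 0.5809×2.75 + 0.4191×1.03
       = 1.598 + 0.432 = 2.029 g/cm³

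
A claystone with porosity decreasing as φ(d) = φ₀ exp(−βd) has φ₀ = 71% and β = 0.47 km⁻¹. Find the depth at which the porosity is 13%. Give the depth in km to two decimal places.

3.61 km

Invert Athy's law: d = ln(φ₀/φ) / β
d = ln(0.71/0.13) / 0.47 = ln(5.462) / 0.47 = 1.6977 / 0.47 = 3.612 km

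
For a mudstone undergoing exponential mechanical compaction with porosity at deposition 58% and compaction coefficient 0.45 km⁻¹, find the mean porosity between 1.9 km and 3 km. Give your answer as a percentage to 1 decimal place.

⟨φ⟩ = (1/(Z₂−Z₁)) ∫ φ₀ e^(−kZ) dZ = φ₀·(e^(−k·Z₁) − e^(−k·Z₂)) / (k·(Z₂−Z₁))
e^(−0.45×1.9) = 0.4253; e^(−0.45×3) = 0.2592
⟨φ⟩ = 0.58 × (0.4253 − 0.2592) / (0.45 × 1.1) = 0.58 × 0.3354 = 0.1946

19.5%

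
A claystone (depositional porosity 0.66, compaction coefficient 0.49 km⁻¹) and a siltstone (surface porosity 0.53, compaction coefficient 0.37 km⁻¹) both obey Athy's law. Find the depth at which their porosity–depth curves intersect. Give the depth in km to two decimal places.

1.83 km

Set n₀ₐ e^(−cₐZ) = n₀ᵦ e^(−cᵦZ) ⇒ ln(n₀ₐ/n₀ᵦ) = (cₐ − cᵦ)·Z
Z = ln(0.66/0.53) / (0.49 − 0.37) = 0.2194 / 0.12 = 1.828 km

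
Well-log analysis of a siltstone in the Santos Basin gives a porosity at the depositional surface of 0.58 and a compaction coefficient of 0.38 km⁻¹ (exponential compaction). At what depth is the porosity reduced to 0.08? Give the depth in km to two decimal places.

Invert Athy's law: Z = ln(phi₀/phi) / c
Z = ln(0.58/0.08) / 0.38 = ln(7.25) / 0.38 = 1.9810 / 0.38 = 5.213 km

5.21 km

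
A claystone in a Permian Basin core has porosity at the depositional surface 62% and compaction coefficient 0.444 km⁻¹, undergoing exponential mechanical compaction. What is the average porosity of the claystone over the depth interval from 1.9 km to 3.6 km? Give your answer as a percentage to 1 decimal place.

⟨n⟩ = (1/(d₂−d₁)) ∫ n₀ e^(−βd) dd = n₀·(e^(−β·d₁) − e^(−β·d₂)) / (β·(d₂−d₁))
e^(−0.444×1.9) = 0.4302; e^(−0.444×3.6) = 0.2022
⟨n⟩ = 0.62 × (0.4302 − 0.2022) / (0.444 × 1.7) = 0.62 × 0.3020 = 0.1872

18.7%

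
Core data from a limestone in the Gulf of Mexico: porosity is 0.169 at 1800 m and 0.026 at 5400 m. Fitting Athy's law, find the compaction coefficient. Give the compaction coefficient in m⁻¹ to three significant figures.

Working in km (1 km = 1000 m; c in km⁻¹ = c in m⁻¹ × 1000):
Athy: phi(Z) = phi₀ e^(−cZ) ⇒ phi₁/phi₂ = e^{c(Z₂−Z₁)} ⇒ c = ln(phi₁/phi₂)/(Z₂−Z₁)
c = ln(0.169/0.026) / (5.4 − 1.8) = ln(6.5) / 3.6 = 1.8718 / 3.6 = 0.5199 km⁻¹

0.000520 m⁻¹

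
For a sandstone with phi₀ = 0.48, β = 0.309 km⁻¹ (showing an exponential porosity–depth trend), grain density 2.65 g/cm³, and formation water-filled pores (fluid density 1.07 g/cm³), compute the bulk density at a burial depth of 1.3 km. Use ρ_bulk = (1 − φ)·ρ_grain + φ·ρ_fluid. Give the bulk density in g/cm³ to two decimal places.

2.14 g/cm³

Porosity at depth: phi = 0.48·exp(−0.309×1.3) = 0.48×0.6692 = 0.3212
Bulk density: ρ_b = (1−phi)ρ_g + phi·ρ_f = 0.6788×2.65 + 0.3212×1.07
       = 1.799 + 0.344 = 2.142 g/cm³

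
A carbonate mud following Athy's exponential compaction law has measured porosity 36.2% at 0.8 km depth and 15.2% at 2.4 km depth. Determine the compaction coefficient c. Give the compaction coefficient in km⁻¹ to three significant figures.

Athy: n(z) = n₀ e^(−cz) ⇒ n₁/n₂ = e^{c(z₂−z₁)} ⇒ c = ln(n₁/n₂)/(z₂−z₁)
c = ln(0.362/0.152) / (2.4 − 0.8) = ln(2.382) / 1.6 = 0.8678 / 1.6 = 0.5424 km⁻¹

0.542 km⁻¹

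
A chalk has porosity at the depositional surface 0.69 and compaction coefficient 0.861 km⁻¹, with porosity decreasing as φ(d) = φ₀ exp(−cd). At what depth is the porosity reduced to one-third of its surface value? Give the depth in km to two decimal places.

1.28 km

φ/φ₀ = 1/3 ⇒ exp(−c·d) = 1/3 ⇒ d = ln(3) / c
d = 1.0986 / 0.861 = 1.276 km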